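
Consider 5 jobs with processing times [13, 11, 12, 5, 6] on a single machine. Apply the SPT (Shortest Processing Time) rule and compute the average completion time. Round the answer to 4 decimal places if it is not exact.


Sort jobs by processing time (SPT order): [5, 6, 11, 12, 13]
Compute completion times sequentially:
  Job 1: processing = 5, completes at 5
  Job 2: processing = 6, completes at 11
  Job 3: processing = 11, completes at 22
  Job 4: processing = 12, completes at 34
  Job 5: processing = 13, completes at 47
Sum of completion times = 119
Average completion time = 119/5 = 23.8

23.8


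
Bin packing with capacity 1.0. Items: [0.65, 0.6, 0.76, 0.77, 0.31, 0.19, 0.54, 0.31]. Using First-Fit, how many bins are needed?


Place items sequentially using First-Fit:
  Item 0.65 -> new Bin 1
  Item 0.6 -> new Bin 2
  Item 0.76 -> new Bin 3
  Item 0.77 -> new Bin 4
  Item 0.31 -> Bin 1 (now 0.96)
  Item 0.19 -> Bin 2 (now 0.79)
  Item 0.54 -> new Bin 5
  Item 0.31 -> Bin 5 (now 0.85)
Total bins used = 5

5


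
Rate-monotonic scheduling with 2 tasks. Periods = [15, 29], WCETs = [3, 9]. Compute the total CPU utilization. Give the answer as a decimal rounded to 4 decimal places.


Compute individual utilizations (exact fractions):
  Task 1: C/T = 3/15 = 1/5 (approx. 0.2)
  Task 2: C/T = 9/29 (approx. 0.3103)
Total utilization U = 1/5 + 9/29 = 74/145
Rounded to 4 decimal places: U = 0.5103
RM (Liu & Layland) bound for 2 tasks = 0.828427; compare with U = 74/145 (approx. 0.510345)
U <= bound, so schedulable by RM sufficient condition.

0.5103


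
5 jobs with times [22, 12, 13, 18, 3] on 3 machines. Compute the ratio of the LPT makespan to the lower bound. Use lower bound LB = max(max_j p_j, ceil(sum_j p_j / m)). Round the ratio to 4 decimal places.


LPT order: [22, 18, 13, 12, 3]
Machine loads after assignment: [22, 21, 25]
LPT makespan = 25
Lower bound = max(max_job, ceil(total/3)) = max(22, 23) = 23
Ratio = 25 / 23 = 1.087

1.087


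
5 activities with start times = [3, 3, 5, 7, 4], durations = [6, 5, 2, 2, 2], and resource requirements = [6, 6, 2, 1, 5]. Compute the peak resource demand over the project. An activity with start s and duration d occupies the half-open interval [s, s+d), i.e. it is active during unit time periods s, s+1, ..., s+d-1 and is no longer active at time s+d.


Each activity i is active on [start_i, start_i + duration_i).
Compute total resource usage per time slot:
  t=0: active resources = [], total = 0
  t=1: active resources = [], total = 0
  t=2: active resources = [], total = 0
  t=3: active resources = [6, 6], total = 12
  t=4: active resources = [6, 6, 5], total = 17
  t=5: active resources = [6, 6, 2, 5], total = 19
  t=6: active resources = [6, 6, 2], total = 14
  t=7: active resources = [6, 6, 1], total = 13
  t=8: active resources = [6, 1], total = 7
Peak resource demand = 19

19


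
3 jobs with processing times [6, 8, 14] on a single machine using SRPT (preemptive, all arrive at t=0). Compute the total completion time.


Since all jobs arrive at t=0, SRPT equals SPT ordering.
SPT order: [6, 8, 14]
Completion times:
  Job 1: p=6, C=6
  Job 2: p=8, C=14
  Job 3: p=14, C=28
Total completion time = 6 + 14 + 28 = 48

48


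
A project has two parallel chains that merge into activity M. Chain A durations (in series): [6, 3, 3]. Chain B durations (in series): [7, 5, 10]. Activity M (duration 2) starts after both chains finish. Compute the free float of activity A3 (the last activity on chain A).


ES(A3) = sum of predecessors on chain A = 9
EF(A3) = ES + duration = 9 + 3 = 12
Successor of A3 is M. ES(M) = max(sum(A), sum(B)) = max(12, 22) = 22
Free float = ES(successor) - EF(current) = 22 - 12 = 10

10


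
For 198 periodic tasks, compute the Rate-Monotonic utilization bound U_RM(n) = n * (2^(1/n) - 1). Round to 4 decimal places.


Compute 2^(1/198) = 1.0035068781
Subtract 1: 1.0035068781 - 1 = 0.0035068781
Multiply by n: 198 * 0.0035068781 = 0.6943618638
Round to 4 dp: 0.6944

0.6944


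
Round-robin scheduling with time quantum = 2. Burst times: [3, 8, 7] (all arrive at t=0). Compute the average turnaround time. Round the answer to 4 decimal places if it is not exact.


Time quantum = 2
Execution trace:
  J1 runs 2 units, time = 2
  J2 runs 2 units, time = 4
  J3 runs 2 units, time = 6
  J1 runs 1 units, time = 7
  J2 runs 2 units, time = 9
  J3 runs 2 units, time = 11
  J2 runs 2 units, time = 13
  J3 runs 2 units, time = 15
  J2 runs 2 units, time = 17
  J3 runs 1 units, time = 18
Finish times: [7, 17, 18]
Average turnaround = 42/3 = 14.0

14.0


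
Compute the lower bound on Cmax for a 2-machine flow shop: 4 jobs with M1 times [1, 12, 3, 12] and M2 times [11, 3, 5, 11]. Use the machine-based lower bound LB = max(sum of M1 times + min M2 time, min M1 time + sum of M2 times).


LB1 = sum(M1 times) + min(M2 times) = 28 + 3 = 31
LB2 = min(M1 times) + sum(M2 times) = 1 + 30 = 31
Lower bound = max(LB1, LB2) = max(31, 31) = 31

31


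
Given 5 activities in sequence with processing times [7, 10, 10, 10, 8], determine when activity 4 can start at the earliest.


Activity 4 starts after activities 1 through 3 complete.
Predecessor durations: [7, 10, 10]
ES = 7 + 10 + 10 = 27

27


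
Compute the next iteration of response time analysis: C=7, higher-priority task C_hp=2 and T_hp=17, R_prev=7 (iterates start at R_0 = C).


R_next = C + ceil(R_prev / T_hp) * C_hp
ceil(7 / 17) = ceil(0.4118) = 1
Interference = 1 * 2 = 2
R_next = 7 + 2 = 9

9


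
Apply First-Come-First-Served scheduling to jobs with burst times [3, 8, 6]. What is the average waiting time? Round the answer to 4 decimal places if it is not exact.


FCFS order (as given): [3, 8, 6]
Waiting times:
  Job 1: wait = 0
  Job 2: wait = 3
  Job 3: wait = 11
Sum of waiting times = 14
Average waiting time = 14/3 = 4.6667

4.6667


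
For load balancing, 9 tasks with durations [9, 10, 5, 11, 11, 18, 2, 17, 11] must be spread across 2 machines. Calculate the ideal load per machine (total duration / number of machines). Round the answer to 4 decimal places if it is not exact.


Total processing time = 9 + 10 + 5 + 11 + 11 + 18 + 2 + 17 + 11 = 94
Number of machines = 2
Ideal balanced load = 94 / 2 = 47.0

47.0


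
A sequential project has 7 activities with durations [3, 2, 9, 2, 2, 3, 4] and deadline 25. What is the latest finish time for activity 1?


LF(activity 1) = deadline - sum of successor durations
Successors: activities 2 through 7 with durations [2, 9, 2, 2, 3, 4]
Sum of successor durations = 22
LF = 25 - 22 = 3

3


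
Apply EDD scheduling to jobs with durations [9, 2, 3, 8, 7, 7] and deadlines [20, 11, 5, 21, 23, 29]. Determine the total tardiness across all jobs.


Sort by due date (EDD order): [(3, 5), (2, 11), (9, 20), (8, 21), (7, 23), (7, 29)]
Compute completion times and tardiness:
  Job 1: p=3, d=5, C=3, tardiness=max(0,3-5)=0
  Job 2: p=2, d=11, C=5, tardiness=max(0,5-11)=0
  Job 3: p=9, d=20, C=14, tardiness=max(0,14-20)=0
  Job 4: p=8, d=21, C=22, tardiness=max(0,22-21)=1
  Job 5: p=7, d=23, C=29, tardiness=max(0,29-23)=6
  Job 6: p=7, d=29, C=36, tardiness=max(0,36-29)=7
Total tardiness = 14

14


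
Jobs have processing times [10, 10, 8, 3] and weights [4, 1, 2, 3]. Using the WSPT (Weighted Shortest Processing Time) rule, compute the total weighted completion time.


Compute p/w ratios and sort ascending (WSPT): [(3, 3), (10, 4), (8, 2), (10, 1)]
Compute weighted completion times:
  Job (p=3,w=3): C=3, w*C=3*3=9
  Job (p=10,w=4): C=13, w*C=4*13=52
  Job (p=8,w=2): C=21, w*C=2*21=42
  Job (p=10,w=1): C=31, w*C=1*31=31
Total weighted completion time = 134

134


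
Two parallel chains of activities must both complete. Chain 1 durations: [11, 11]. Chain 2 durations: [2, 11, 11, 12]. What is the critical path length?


Path A total = 11 + 11 = 22
Path B total = 2 + 11 + 11 + 12 = 36
Critical path = longest path = max(22, 36) = 36

36


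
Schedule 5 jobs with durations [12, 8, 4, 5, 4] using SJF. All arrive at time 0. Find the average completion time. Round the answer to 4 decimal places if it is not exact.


SJF order (ascending): [4, 4, 5, 8, 12]
Completion times:
  Job 1: burst=4, C=4
  Job 2: burst=4, C=8
  Job 3: burst=5, C=13
  Job 4: burst=8, C=21
  Job 5: burst=12, C=33
Average completion = 79/5 = 15.8

15.8


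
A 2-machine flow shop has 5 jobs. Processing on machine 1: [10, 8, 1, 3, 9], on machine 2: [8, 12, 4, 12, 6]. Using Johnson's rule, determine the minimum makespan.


Apply Johnson's rule:
  Group 1 (a <= b): [(3, 1, 4), (4, 3, 12), (2, 8, 12)]
  Group 2 (a > b): [(1, 10, 8), (5, 9, 6)]
Optimal job order: [3, 4, 2, 1, 5]
Schedule:
  Job 3: M1 done at 1, M2 done at 5
  Job 4: M1 done at 4, M2 done at 17
  Job 2: M1 done at 12, M2 done at 29
  Job 1: M1 done at 22, M2 done at 37
  Job 5: M1 done at 31, M2 done at 43
Makespan = 43

43


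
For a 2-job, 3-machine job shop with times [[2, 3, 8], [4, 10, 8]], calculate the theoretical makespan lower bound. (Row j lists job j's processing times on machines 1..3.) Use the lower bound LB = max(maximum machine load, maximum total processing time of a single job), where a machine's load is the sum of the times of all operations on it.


Machine loads:
  Machine 1: 2 + 4 = 6
  Machine 2: 3 + 10 = 13
  Machine 3: 8 + 8 = 16
Max machine load = 16
Job totals:
  Job 1: 13
  Job 2: 22
Max job total = 22
Lower bound = max(16, 22) = 22

22


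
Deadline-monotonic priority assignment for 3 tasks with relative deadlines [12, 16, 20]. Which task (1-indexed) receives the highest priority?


Sort tasks by relative deadline (ascending):
  Task 1: deadline = 12
  Task 2: deadline = 16
  Task 3: deadline = 20
Priority order (highest first): [1, 2, 3]
Highest priority task = 1

1


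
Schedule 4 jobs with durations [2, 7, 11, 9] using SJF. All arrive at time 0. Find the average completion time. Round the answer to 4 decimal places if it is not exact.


SJF order (ascending): [2, 7, 9, 11]
Completion times:
  Job 1: burst=2, C=2
  Job 2: burst=7, C=9
  Job 3: burst=9, C=18
  Job 4: burst=11, C=29
Average completion = 58/4 = 14.5

14.5


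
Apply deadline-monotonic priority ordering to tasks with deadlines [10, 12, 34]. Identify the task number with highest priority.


Sort tasks by relative deadline (ascending):
  Task 1: deadline = 10
  Task 2: deadline = 12
  Task 3: deadline = 34
Priority order (highest first): [1, 2, 3]
Highest priority task = 1

1


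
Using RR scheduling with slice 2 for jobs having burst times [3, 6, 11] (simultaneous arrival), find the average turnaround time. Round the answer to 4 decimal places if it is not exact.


Time quantum = 2
Execution trace:
  J1 runs 2 units, time = 2
  J2 runs 2 units, time = 4
  J3 runs 2 units, time = 6
  J1 runs 1 units, time = 7
  J2 runs 2 units, time = 9
  J3 runs 2 units, time = 11
  J2 runs 2 units, time = 13
  J3 runs 2 units, time = 15
  J3 runs 2 units, time = 17
  J3 runs 2 units, time = 19
  J3 runs 1 units, time = 20
Finish times: [7, 13, 20]
Average turnaround = 40/3 = 13.3333

13.3333


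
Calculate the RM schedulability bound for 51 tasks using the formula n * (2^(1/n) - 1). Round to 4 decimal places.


Compute 2^(1/51) = 1.0136839003
Subtract 1: 1.0136839003 - 1 = 0.0136839003
Multiply by n: 51 * 0.0136839003 = 0.6978789153
Round to 4 dp: 0.6979

0.6979


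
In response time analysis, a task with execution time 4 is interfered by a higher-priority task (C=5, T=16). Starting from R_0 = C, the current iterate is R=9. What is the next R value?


R_next = C + ceil(R_prev / T_hp) * C_hp
ceil(9 / 16) = ceil(0.5625) = 1
Interference = 1 * 5 = 5
R_next = 4 + 5 = 9
R_next = R_prev, so the iteration has converged (response time = 9).

9


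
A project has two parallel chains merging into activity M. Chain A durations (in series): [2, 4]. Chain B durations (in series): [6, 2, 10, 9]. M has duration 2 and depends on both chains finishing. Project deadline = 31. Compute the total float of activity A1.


Forward pass: ES(A1) = sum of predecessors on chain A = 0
EF = ES + duration = 0 + 2 = 2
Backward pass: LF(M) = deadline = 31; LS(M) = 31 - 2 = 29
LF(A1) = LS(M) - sum(successors on chain A) = 29 - 4 = 25
LS = LF - duration = 25 - 2 = 23
Total float = LS - ES = 23 - 0 = 23

23


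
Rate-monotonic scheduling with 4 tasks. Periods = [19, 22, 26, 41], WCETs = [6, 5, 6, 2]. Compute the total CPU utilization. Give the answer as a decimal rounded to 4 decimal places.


Compute individual utilizations (exact fractions):
  Task 1: C/T = 6/19 (approx. 0.3158)
  Task 2: C/T = 5/22 (approx. 0.2273)
  Task 3: C/T = 6/26 = 3/13 (approx. 0.2308)
  Task 4: C/T = 2/41 (approx. 0.0488)
Total utilization U = 6/19 + 5/22 + 3/13 + 2/41 = 183273/222794
Rounded to 4 decimal places: U = 0.8226
RM (Liu & Layland) bound for 4 tasks = 0.756828; compare with U = 183273/222794 (approx. 0.822612)
bound < U <= 1, so the RM sufficient condition is not met (inconclusive; an exact test such as response-time analysis is needed).

0.8226


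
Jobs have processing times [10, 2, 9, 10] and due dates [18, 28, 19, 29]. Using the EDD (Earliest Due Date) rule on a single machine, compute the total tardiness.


Sort by due date (EDD order): [(10, 18), (9, 19), (2, 28), (10, 29)]
Compute completion times and tardiness:
  Job 1: p=10, d=18, C=10, tardiness=max(0,10-18)=0
  Job 2: p=9, d=19, C=19, tardiness=max(0,19-19)=0
  Job 3: p=2, d=28, C=21, tardiness=max(0,21-28)=0
  Job 4: p=10, d=29, C=31, tardiness=max(0,31-29)=2
Total tardiness = 2

2


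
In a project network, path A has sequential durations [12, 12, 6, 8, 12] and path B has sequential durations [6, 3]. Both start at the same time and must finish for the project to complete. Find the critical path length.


Path A total = 12 + 12 + 6 + 8 + 12 = 50
Path B total = 6 + 3 = 9
Critical path = longest path = max(50, 9) = 50

50


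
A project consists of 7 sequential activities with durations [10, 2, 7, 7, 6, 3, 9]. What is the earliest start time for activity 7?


Activity 7 starts after activities 1 through 6 complete.
Predecessor durations: [10, 2, 7, 7, 6, 3]
ES = 10 + 2 + 7 + 7 + 6 + 3 = 35

35


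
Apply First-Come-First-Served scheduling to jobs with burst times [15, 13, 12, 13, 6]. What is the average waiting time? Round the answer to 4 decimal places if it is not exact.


FCFS order (as given): [15, 13, 12, 13, 6]
Waiting times:
  Job 1: wait = 0
  Job 2: wait = 15
  Job 3: wait = 28
  Job 4: wait = 40
  Job 5: wait = 53
Sum of waiting times = 136
Average waiting time = 136/5 = 27.2

27.2


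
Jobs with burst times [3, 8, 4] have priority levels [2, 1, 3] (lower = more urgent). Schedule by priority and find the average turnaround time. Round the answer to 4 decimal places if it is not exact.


Sort by priority (ascending = highest first):
Order: [(1, 8), (2, 3), (3, 4)]
Completion times:
  Priority 1, burst=8, C=8
  Priority 2, burst=3, C=11
  Priority 3, burst=4, C=15
Average turnaround = 34/3 = 11.3333

11.3333


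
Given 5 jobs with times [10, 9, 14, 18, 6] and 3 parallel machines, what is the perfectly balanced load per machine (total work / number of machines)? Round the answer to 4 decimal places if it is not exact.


Total processing time = 10 + 9 + 14 + 18 + 6 = 57
Number of machines = 3
Ideal balanced load = 57 / 3 = 19.0

19.0


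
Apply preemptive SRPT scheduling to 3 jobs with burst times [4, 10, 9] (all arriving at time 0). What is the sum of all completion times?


Since all jobs arrive at t=0, SRPT equals SPT ordering.
SPT order: [4, 9, 10]
Completion times:
  Job 1: p=4, C=4
  Job 2: p=9, C=13
  Job 3: p=10, C=23
Total completion time = 4 + 13 + 23 = 40

40


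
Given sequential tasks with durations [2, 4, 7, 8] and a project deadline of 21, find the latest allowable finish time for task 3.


LF(activity 3) = deadline - sum of successor durations
Successors: activities 4 through 4 with durations [8]
Sum of successor durations = 8
LF = 21 - 8 = 13

13


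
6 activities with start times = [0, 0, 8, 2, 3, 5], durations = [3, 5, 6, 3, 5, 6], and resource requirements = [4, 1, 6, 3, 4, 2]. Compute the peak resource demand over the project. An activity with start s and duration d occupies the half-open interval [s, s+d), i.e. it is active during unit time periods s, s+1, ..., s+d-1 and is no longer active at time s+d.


Each activity i is active on [start_i, start_i + duration_i).
Compute total resource usage per time slot:
  t=0: active resources = [4, 1], total = 5
  t=1: active resources = [4, 1], total = 5
  t=2: active resources = [4, 1, 3], total = 8
  t=3: active resources = [1, 3, 4], total = 8
  t=4: active resources = [1, 3, 4], total = 8
  t=5: active resources = [4, 2], total = 6
  t=6: active resources = [4, 2], total = 6
  t=7: active resources = [4, 2], total = 6
  t=8: active resources = [6, 2], total = 8
  t=9: active resources = [6, 2], total = 8
  t=10: active resources = [6, 2], total = 8
  t=11: active resources = [6], total = 6
  t=12: active resources = [6], total = 6
  t=13: active resources = [6], total = 6
Peak resource demand = 8

8


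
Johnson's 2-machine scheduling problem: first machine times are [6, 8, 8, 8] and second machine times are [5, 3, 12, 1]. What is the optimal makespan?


Apply Johnson's rule:
  Group 1 (a <= b): [(3, 8, 12)]
  Group 2 (a > b): [(1, 6, 5), (2, 8, 3), (4, 8, 1)]
Optimal job order: [3, 1, 2, 4]
Schedule:
  Job 3: M1 done at 8, M2 done at 20
  Job 1: M1 done at 14, M2 done at 25
  Job 2: M1 done at 22, M2 done at 28
  Job 4: M1 done at 30, M2 done at 31
Makespan = 31

31


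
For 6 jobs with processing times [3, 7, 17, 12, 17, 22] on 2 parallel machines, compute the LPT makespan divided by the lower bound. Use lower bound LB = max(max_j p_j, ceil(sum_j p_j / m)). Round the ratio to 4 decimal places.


LPT order: [22, 17, 17, 12, 7, 3]
Machine loads after assignment: [41, 37]
LPT makespan = 41
Lower bound = max(max_job, ceil(total/2)) = max(22, 39) = 39
Ratio = 41 / 39 = 1.0513

1.0513


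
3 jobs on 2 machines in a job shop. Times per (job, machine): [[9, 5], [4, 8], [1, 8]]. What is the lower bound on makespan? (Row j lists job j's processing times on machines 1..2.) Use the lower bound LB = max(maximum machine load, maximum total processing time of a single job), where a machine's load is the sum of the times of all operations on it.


Machine loads:
  Machine 1: 9 + 4 + 1 = 14
  Machine 2: 5 + 8 + 8 = 21
Max machine load = 21
Job totals:
  Job 1: 14
  Job 2: 12
  Job 3: 9
Max job total = 14
Lower bound = max(21, 14) = 21

21


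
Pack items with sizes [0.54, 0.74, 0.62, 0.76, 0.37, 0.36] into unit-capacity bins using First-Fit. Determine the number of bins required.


Place items sequentially using First-Fit:
  Item 0.54 -> new Bin 1
  Item 0.74 -> new Bin 2
  Item 0.62 -> new Bin 3
  Item 0.76 -> new Bin 4
  Item 0.37 -> Bin 1 (now 0.91)
  Item 0.36 -> Bin 3 (now 0.98)
Total bins used = 4

4


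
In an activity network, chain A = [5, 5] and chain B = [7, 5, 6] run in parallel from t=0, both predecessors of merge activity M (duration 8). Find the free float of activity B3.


ES(B3) = sum of predecessors on chain B = 12
EF(B3) = ES + duration = 12 + 6 = 18
Successor of B3 is M. ES(M) = max(sum(A), sum(B)) = max(10, 18) = 18
Free float = ES(successor) - EF(current) = 18 - 18 = 0

0


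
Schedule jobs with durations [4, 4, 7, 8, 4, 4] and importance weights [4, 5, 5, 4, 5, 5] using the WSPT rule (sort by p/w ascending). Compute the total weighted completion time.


Compute p/w ratios and sort ascending (WSPT): [(4, 5), (4, 5), (4, 5), (4, 4), (7, 5), (8, 4)]
Compute weighted completion times:
  Job (p=4,w=5): C=4, w*C=5*4=20
  Job (p=4,w=5): C=8, w*C=5*8=40
  Job (p=4,w=5): C=12, w*C=5*12=60
  Job (p=4,w=4): C=16, w*C=4*16=64
  Job (p=7,w=5): C=23, w*C=5*23=115
  Job (p=8,w=4): C=31, w*C=4*31=124
Total weighted completion time = 423

423


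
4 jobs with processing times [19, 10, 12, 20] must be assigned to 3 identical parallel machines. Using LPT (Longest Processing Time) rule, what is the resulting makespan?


Sort jobs in decreasing order (LPT): [20, 19, 12, 10]
Assign each job to the least loaded machine:
  Machine 1: jobs [20], load = 20
  Machine 2: jobs [19], load = 19
  Machine 3: jobs [12, 10], load = 22
Makespan = max load = 22

22


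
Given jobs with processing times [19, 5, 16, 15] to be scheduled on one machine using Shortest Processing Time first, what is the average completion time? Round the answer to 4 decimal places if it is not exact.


Sort jobs by processing time (SPT order): [5, 15, 16, 19]
Compute completion times sequentially:
  Job 1: processing = 5, completes at 5
  Job 2: processing = 15, completes at 20
  Job 3: processing = 16, completes at 36
  Job 4: processing = 19, completes at 55
Sum of completion times = 116
Average completion time = 116/4 = 29.0

29.0


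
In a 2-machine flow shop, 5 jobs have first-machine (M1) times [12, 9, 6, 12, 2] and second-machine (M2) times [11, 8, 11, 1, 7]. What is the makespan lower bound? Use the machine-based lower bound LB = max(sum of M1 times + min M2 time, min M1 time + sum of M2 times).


LB1 = sum(M1 times) + min(M2 times) = 41 + 1 = 42
LB2 = min(M1 times) + sum(M2 times) = 2 + 38 = 40
Lower bound = max(LB1, LB2) = max(42, 40) = 42

42


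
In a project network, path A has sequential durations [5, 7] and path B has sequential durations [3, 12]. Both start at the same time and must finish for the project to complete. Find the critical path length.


Path A total = 5 + 7 = 12
Path B total = 3 + 12 = 15
Critical path = longest path = max(12, 15) = 15

15


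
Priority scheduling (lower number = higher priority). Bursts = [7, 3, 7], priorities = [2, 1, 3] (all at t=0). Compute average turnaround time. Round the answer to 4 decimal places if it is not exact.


Sort by priority (ascending = highest first):
Order: [(1, 3), (2, 7), (3, 7)]
Completion times:
  Priority 1, burst=3, C=3
  Priority 2, burst=7, C=10
  Priority 3, burst=7, C=17
Average turnaround = 30/3 = 10.0

10.0


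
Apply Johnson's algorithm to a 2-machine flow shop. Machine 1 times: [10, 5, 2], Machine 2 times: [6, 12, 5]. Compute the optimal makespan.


Apply Johnson's rule:
  Group 1 (a <= b): [(3, 2, 5), (2, 5, 12)]
  Group 2 (a > b): [(1, 10, 6)]
Optimal job order: [3, 2, 1]
Schedule:
  Job 3: M1 done at 2, M2 done at 7
  Job 2: M1 done at 7, M2 done at 19
  Job 1: M1 done at 17, M2 done at 25
Makespan = 25

25


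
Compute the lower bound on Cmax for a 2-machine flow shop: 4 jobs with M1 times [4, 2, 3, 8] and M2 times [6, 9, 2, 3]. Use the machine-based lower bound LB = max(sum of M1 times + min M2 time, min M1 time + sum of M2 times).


LB1 = sum(M1 times) + min(M2 times) = 17 + 2 = 19
LB2 = min(M1 times) + sum(M2 times) = 2 + 20 = 22
Lower bound = max(LB1, LB2) = max(19, 22) = 22

22


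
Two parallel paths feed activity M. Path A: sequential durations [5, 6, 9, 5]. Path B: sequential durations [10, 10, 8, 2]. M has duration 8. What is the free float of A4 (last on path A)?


ES(A4) = sum of predecessors on chain A = 20
EF(A4) = ES + duration = 20 + 5 = 25
Successor of A4 is M. ES(M) = max(sum(A), sum(B)) = max(25, 30) = 30
Free float = ES(successor) - EF(current) = 30 - 25 = 5

5


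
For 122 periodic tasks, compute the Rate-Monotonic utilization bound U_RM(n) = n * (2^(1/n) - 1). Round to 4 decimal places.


Compute 2^(1/122) = 1.0056977048
Subtract 1: 1.0056977048 - 1 = 0.0056977048
Multiply by n: 122 * 0.0056977048 = 0.6951199856
Round to 4 dp: 0.6951

0.6951


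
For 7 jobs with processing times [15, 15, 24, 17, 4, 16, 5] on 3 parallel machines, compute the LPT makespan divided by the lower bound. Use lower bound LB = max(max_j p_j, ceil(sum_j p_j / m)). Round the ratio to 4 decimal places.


LPT order: [24, 17, 16, 15, 15, 5, 4]
Machine loads after assignment: [33, 32, 31]
LPT makespan = 33
Lower bound = max(max_job, ceil(total/3)) = max(24, 32) = 32
Ratio = 33 / 32 = 1.0313

1.0313


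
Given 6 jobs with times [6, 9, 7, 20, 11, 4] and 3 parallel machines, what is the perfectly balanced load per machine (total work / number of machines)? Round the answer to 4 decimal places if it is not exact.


Total processing time = 6 + 9 + 7 + 20 + 11 + 4 = 57
Number of machines = 3
Ideal balanced load = 57 / 3 = 19.0

19.0


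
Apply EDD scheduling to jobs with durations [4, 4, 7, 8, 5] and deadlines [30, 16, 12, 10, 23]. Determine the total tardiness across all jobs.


Sort by due date (EDD order): [(8, 10), (7, 12), (4, 16), (5, 23), (4, 30)]
Compute completion times and tardiness:
  Job 1: p=8, d=10, C=8, tardiness=max(0,8-10)=0
  Job 2: p=7, d=12, C=15, tardiness=max(0,15-12)=3
  Job 3: p=4, d=16, C=19, tardiness=max(0,19-16)=3
  Job 4: p=5, d=23, C=24, tardiness=max(0,24-23)=1
  Job 5: p=4, d=30, C=28, tardiness=max(0,28-30)=0
Total tardiness = 7

7


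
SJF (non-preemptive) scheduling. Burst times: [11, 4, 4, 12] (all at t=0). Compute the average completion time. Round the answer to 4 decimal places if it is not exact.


SJF order (ascending): [4, 4, 11, 12]
Completion times:
  Job 1: burst=4, C=4
  Job 2: burst=4, C=8
  Job 3: burst=11, C=19
  Job 4: burst=12, C=31
Average completion = 62/4 = 15.5

15.5


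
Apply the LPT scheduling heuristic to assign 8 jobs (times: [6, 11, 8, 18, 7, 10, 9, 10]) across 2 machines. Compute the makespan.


Sort jobs in decreasing order (LPT): [18, 11, 10, 10, 9, 8, 7, 6]
Assign each job to the least loaded machine:
  Machine 1: jobs [18, 10, 8, 6], load = 42
  Machine 2: jobs [11, 10, 9, 7], load = 37
Makespan = max load = 42

42


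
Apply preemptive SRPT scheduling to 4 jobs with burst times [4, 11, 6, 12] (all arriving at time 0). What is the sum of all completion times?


Since all jobs arrive at t=0, SRPT equals SPT ordering.
SPT order: [4, 6, 11, 12]
Completion times:
  Job 1: p=4, C=4
  Job 2: p=6, C=10
  Job 3: p=11, C=21
  Job 4: p=12, C=33
Total completion time = 4 + 10 + 21 + 33 = 68

68


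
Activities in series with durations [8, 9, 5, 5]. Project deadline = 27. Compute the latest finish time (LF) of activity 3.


LF(activity 3) = deadline - sum of successor durations
Successors: activities 4 through 4 with durations [5]
Sum of successor durations = 5
LF = 27 - 5 = 22

22


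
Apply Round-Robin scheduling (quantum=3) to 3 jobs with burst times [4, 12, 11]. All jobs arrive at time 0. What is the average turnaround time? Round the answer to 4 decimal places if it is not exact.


Time quantum = 3
Execution trace:
  J1 runs 3 units, time = 3
  J2 runs 3 units, time = 6
  J3 runs 3 units, time = 9
  J1 runs 1 units, time = 10
  J2 runs 3 units, time = 13
  J3 runs 3 units, time = 16
  J2 runs 3 units, time = 19
  J3 runs 3 units, time = 22
  J2 runs 3 units, time = 25
  J3 runs 2 units, time = 27
Finish times: [10, 25, 27]
Average turnaround = 62/3 = 20.6667

20.6667


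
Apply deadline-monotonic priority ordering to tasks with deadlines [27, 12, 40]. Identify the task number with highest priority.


Sort tasks by relative deadline (ascending):
  Task 2: deadline = 12
  Task 1: deadline = 27
  Task 3: deadline = 40
Priority order (highest first): [2, 1, 3]
Highest priority task = 2

2


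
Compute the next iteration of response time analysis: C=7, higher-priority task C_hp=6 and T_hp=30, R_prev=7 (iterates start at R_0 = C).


R_next = C + ceil(R_prev / T_hp) * C_hp
ceil(7 / 30) = ceil(0.2333) = 1
Interference = 1 * 6 = 6
R_next = 7 + 6 = 13

13


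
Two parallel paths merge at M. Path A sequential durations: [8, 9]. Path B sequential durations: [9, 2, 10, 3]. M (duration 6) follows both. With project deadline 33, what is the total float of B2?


Forward pass: ES(B2) = sum of predecessors on chain B = 9
EF = ES + duration = 9 + 2 = 11
Backward pass: LF(M) = deadline = 33; LS(M) = 33 - 6 = 27
LF(B2) = LS(M) - sum(successors on chain B) = 27 - 13 = 14
LS = LF - duration = 14 - 2 = 12
Total float = LS - ES = 12 - 9 = 3

3


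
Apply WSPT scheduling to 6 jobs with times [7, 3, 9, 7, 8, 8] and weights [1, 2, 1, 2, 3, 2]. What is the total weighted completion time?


Compute p/w ratios and sort ascending (WSPT): [(3, 2), (8, 3), (7, 2), (8, 2), (7, 1), (9, 1)]
Compute weighted completion times:
  Job (p=3,w=2): C=3, w*C=2*3=6
  Job (p=8,w=3): C=11, w*C=3*11=33
  Job (p=7,w=2): C=18, w*C=2*18=36
  Job (p=8,w=2): C=26, w*C=2*26=52
  Job (p=7,w=1): C=33, w*C=1*33=33
  Job (p=9,w=1): C=42, w*C=1*42=42
Total weighted completion time = 202

202


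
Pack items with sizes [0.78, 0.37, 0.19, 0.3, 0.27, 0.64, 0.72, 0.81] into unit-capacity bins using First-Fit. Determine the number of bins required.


Place items sequentially using First-Fit:
  Item 0.78 -> new Bin 1
  Item 0.37 -> new Bin 2
  Item 0.19 -> Bin 1 (now 0.97)
  Item 0.3 -> Bin 2 (now 0.67)
  Item 0.27 -> Bin 2 (now 0.94)
  Item 0.64 -> new Bin 3
  Item 0.72 -> new Bin 4
  Item 0.81 -> new Bin 5
Total bins used = 5

5


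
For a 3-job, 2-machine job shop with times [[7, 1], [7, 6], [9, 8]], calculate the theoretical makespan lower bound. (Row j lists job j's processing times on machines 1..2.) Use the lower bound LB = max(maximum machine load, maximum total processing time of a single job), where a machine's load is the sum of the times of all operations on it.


Machine loads:
  Machine 1: 7 + 7 + 9 = 23
  Machine 2: 1 + 6 + 8 = 15
Max machine load = 23
Job totals:
  Job 1: 8
  Job 2: 13
  Job 3: 17
Max job total = 17
Lower bound = max(23, 17) = 23

23


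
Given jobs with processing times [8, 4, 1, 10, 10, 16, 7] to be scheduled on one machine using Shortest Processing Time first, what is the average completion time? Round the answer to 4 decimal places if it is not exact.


Sort jobs by processing time (SPT order): [1, 4, 7, 8, 10, 10, 16]
Compute completion times sequentially:
  Job 1: processing = 1, completes at 1
  Job 2: processing = 4, completes at 5
  Job 3: processing = 7, completes at 12
  Job 4: processing = 8, completes at 20
  Job 5: processing = 10, completes at 30
  Job 6: processing = 10, completes at 40
  Job 7: processing = 16, completes at 56
Sum of completion times = 164
Average completion time = 164/7 = 23.4286

23.4286


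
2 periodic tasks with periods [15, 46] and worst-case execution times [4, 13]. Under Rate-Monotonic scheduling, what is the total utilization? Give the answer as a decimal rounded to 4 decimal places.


Compute individual utilizations (exact fractions):
  Task 1: C/T = 4/15 (approx. 0.2667)
  Task 2: C/T = 13/46 (approx. 0.2826)
Total utilization U = 4/15 + 13/46 = 379/690
Rounded to 4 decimal places: U = 0.5493
RM (Liu & Layland) bound for 2 tasks = 0.828427; compare with U = 379/690 (approx. 0.549275)
U <= bound, so schedulable by RM sufficient condition.

0.5493


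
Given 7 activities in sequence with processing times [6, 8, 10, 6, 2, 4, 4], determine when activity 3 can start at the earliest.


Activity 3 starts after activities 1 through 2 complete.
Predecessor durations: [6, 8]
ES = 6 + 8 = 14

14


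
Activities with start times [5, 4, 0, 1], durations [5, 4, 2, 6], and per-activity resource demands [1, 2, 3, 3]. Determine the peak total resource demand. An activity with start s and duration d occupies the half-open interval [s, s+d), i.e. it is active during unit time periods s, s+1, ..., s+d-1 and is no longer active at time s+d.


Each activity i is active on [start_i, start_i + duration_i).
Compute total resource usage per time slot:
  t=0: active resources = [3], total = 3
  t=1: active resources = [3, 3], total = 6
  t=2: active resources = [3], total = 3
  t=3: active resources = [3], total = 3
  t=4: active resources = [2, 3], total = 5
  t=5: active resources = [1, 2, 3], total = 6
  t=6: active resources = [1, 2, 3], total = 6
  t=7: active resources = [1, 2], total = 3
  t=8: active resources = [1], total = 1
  t=9: active resources = [1], total = 1
Peak resource demand = 6

6


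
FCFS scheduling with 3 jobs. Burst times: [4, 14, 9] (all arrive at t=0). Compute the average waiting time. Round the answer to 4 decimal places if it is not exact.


FCFS order (as given): [4, 14, 9]
Waiting times:
  Job 1: wait = 0
  Job 2: wait = 4
  Job 3: wait = 18
Sum of waiting times = 22
Average waiting time = 22/3 = 7.3333

7.3333


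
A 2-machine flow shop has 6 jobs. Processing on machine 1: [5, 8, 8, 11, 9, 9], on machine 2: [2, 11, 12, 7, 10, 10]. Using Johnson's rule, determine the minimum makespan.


Apply Johnson's rule:
  Group 1 (a <= b): [(2, 8, 11), (3, 8, 12), (5, 9, 10), (6, 9, 10)]
  Group 2 (a > b): [(4, 11, 7), (1, 5, 2)]
Optimal job order: [2, 3, 5, 6, 4, 1]
Schedule:
  Job 2: M1 done at 8, M2 done at 19
  Job 3: M1 done at 16, M2 done at 31
  Job 5: M1 done at 25, M2 done at 41
  Job 6: M1 done at 34, M2 done at 51
  Job 4: M1 done at 45, M2 done at 58
  Job 1: M1 done at 50, M2 done at 60
Makespan = 60

60


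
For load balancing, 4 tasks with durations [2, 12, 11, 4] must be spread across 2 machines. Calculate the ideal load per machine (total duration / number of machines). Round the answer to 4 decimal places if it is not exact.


Total processing time = 2 + 12 + 11 + 4 = 29
Number of machines = 2
Ideal balanced load = 29 / 2 = 14.5

14.5


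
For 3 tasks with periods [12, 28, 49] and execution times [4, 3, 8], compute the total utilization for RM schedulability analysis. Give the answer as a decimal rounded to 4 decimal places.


Compute individual utilizations (exact fractions):
  Task 1: C/T = 4/12 = 1/3 (approx. 0.3333)
  Task 2: C/T = 3/28 (approx. 0.1071)
  Task 3: C/T = 8/49 (approx. 0.1633)
Total utilization U = 1/3 + 3/28 + 8/49 = 355/588
Rounded to 4 decimal places: U = 0.6037
RM (Liu & Layland) bound for 3 tasks = 0.779763; compare with U = 355/588 (approx. 0.603741)
U <= bound, so schedulable by RM sufficient condition.

0.6037


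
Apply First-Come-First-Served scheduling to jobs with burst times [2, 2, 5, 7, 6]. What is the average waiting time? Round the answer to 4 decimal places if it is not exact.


FCFS order (as given): [2, 2, 5, 7, 6]
Waiting times:
  Job 1: wait = 0
  Job 2: wait = 2
  Job 3: wait = 4
  Job 4: wait = 9
  Job 5: wait = 16
Sum of waiting times = 31
Average waiting time = 31/5 = 6.2

6.2


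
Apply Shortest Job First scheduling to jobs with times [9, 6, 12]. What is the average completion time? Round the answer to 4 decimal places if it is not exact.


SJF order (ascending): [6, 9, 12]
Completion times:
  Job 1: burst=6, C=6
  Job 2: burst=9, C=15
  Job 3: burst=12, C=27
Average completion = 48/3 = 16.0

16.0


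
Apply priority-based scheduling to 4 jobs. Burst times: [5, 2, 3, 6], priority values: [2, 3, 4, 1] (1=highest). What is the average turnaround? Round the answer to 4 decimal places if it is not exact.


Sort by priority (ascending = highest first):
Order: [(1, 6), (2, 5), (3, 2), (4, 3)]
Completion times:
  Priority 1, burst=6, C=6
  Priority 2, burst=5, C=11
  Priority 3, burst=2, C=13
  Priority 4, burst=3, C=16
Average turnaround = 46/4 = 11.5

11.5


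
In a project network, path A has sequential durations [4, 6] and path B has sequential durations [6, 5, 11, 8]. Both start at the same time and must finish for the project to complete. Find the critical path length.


Path A total = 4 + 6 = 10
Path B total = 6 + 5 + 11 + 8 = 30
Critical path = longest path = max(10, 30) = 30

30


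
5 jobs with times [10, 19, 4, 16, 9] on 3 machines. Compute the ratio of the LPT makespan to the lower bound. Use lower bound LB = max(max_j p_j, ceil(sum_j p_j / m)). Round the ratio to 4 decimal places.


LPT order: [19, 16, 10, 9, 4]
Machine loads after assignment: [19, 20, 19]
LPT makespan = 20
Lower bound = max(max_job, ceil(total/3)) = max(19, 20) = 20
Ratio = 20 / 20 = 1.0

1.0


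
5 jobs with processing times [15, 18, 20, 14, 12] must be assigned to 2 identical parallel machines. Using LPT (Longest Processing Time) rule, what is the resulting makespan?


Sort jobs in decreasing order (LPT): [20, 18, 15, 14, 12]
Assign each job to the least loaded machine:
  Machine 1: jobs [20, 14], load = 34
  Machine 2: jobs [18, 15, 12], load = 45
Makespan = max load = 45

45


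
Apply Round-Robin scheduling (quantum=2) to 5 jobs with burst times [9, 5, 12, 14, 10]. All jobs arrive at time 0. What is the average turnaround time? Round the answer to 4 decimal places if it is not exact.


Time quantum = 2
Execution trace:
  J1 runs 2 units, time = 2
  J2 runs 2 units, time = 4
  J3 runs 2 units, time = 6
  J4 runs 2 units, time = 8
  J5 runs 2 units, time = 10
  J1 runs 2 units, time = 12
  J2 runs 2 units, time = 14
  J3 runs 2 units, time = 16
  J4 runs 2 units, time = 18
  J5 runs 2 units, time = 20
  J1 runs 2 units, time = 22
  J2 runs 1 units, time = 23
  J3 runs 2 units, time = 25
  J4 runs 2 units, time = 27
  J5 runs 2 units, time = 29
  J1 runs 2 units, time = 31
  J3 runs 2 units, time = 33
  J4 runs 2 units, time = 35
  J5 runs 2 units, time = 37
  J1 runs 1 units, time = 38
  J3 runs 2 units, time = 40
  J4 runs 2 units, time = 42
  J5 runs 2 units, time = 44
  J3 runs 2 units, time = 46
  J4 runs 2 units, time = 48
  J4 runs 2 units, time = 50
Finish times: [38, 23, 46, 50, 44]
Average turnaround = 201/5 = 40.2

40.2


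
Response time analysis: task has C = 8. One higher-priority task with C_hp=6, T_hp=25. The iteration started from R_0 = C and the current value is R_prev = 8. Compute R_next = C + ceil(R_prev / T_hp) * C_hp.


R_next = C + ceil(R_prev / T_hp) * C_hp
ceil(8 / 25) = ceil(0.32) = 1
Interference = 1 * 6 = 6
R_next = 8 + 6 = 14

14


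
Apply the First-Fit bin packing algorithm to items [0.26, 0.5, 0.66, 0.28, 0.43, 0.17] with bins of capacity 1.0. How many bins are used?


Place items sequentially using First-Fit:
  Item 0.26 -> new Bin 1
  Item 0.5 -> Bin 1 (now 0.76)
  Item 0.66 -> new Bin 2
  Item 0.28 -> Bin 2 (now 0.94)
  Item 0.43 -> new Bin 3
  Item 0.17 -> Bin 1 (now 0.93)
Total bins used = 3

3


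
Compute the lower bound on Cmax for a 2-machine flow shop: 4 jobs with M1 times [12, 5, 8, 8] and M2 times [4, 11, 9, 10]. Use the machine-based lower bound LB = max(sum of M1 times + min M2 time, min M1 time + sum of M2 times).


LB1 = sum(M1 times) + min(M2 times) = 33 + 4 = 37
LB2 = min(M1 times) + sum(M2 times) = 5 + 34 = 39
Lower bound = max(LB1, LB2) = max(37, 39) = 39

39


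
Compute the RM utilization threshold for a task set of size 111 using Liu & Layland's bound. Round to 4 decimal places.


Compute 2^(1/111) = 1.0062641072
Subtract 1: 1.0062641072 - 1 = 0.0062641072
Multiply by n: 111 * 0.0062641072 = 0.6953158992
Round to 4 dp: 0.6953

0.6953


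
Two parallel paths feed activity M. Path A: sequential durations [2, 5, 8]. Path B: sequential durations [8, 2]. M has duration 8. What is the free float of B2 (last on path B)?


ES(B2) = sum of predecessors on chain B = 8
EF(B2) = ES + duration = 8 + 2 = 10
Successor of B2 is M. ES(M) = max(sum(A), sum(B)) = max(15, 10) = 15
Free float = ES(successor) - EF(current) = 15 - 10 = 5

5


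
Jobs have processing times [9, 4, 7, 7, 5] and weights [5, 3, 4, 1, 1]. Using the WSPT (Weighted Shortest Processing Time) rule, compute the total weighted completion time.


Compute p/w ratios and sort ascending (WSPT): [(4, 3), (7, 4), (9, 5), (5, 1), (7, 1)]
Compute weighted completion times:
  Job (p=4,w=3): C=4, w*C=3*4=12
  Job (p=7,w=4): C=11, w*C=4*11=44
  Job (p=9,w=5): C=20, w*C=5*20=100
  Job (p=5,w=1): C=25, w*C=1*25=25
  Job (p=7,w=1): C=32, w*C=1*32=32
Total weighted completion time = 213

213


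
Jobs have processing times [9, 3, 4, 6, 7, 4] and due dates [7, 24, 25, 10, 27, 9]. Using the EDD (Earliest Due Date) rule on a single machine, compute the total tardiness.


Sort by due date (EDD order): [(9, 7), (4, 9), (6, 10), (3, 24), (4, 25), (7, 27)]
Compute completion times and tardiness:
  Job 1: p=9, d=7, C=9, tardiness=max(0,9-7)=2
  Job 2: p=4, d=9, C=13, tardiness=max(0,13-9)=4
  Job 3: p=6, d=10, C=19, tardiness=max(0,19-10)=9
  Job 4: p=3, d=24, C=22, tardiness=max(0,22-24)=0
  Job 5: p=4, d=25, C=26, tardiness=max(0,26-25)=1
  Job 6: p=7, d=27, C=33, tardiness=max(0,33-27)=6
Total tardiness = 22

22
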